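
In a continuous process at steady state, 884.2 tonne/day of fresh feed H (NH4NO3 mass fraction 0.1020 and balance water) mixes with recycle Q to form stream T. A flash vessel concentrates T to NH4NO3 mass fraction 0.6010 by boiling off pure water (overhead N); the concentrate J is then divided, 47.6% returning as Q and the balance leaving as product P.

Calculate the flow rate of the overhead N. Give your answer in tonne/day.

Overall NH4NO3 balance (none leaves overhead): NH4NO3 in fresh feed = NH4NO3 in product, i.e. 884.2×0.102 = (1−0.476)·J·0.601.
J = 90.188/(0.601×0.524) = 286.38 tonne/day.
Recycle Q = 0.476×286.38 = 136.32 tonne/day.
Combined feed T = 884.2 + 136.32 = 1020.5 tonne/day.
Overhead N = T − J = 1020.5 − 286.38 = 734.14 tonne/day.

734.1 tonne/day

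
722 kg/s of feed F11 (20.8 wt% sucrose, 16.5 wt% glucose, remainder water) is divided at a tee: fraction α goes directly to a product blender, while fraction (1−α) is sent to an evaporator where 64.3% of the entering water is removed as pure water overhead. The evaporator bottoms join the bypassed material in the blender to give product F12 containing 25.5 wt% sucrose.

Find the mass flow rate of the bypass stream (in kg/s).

391.9 kg/s

All 722×0.208 = 150.18 kg/s of sucrose reaches F12, so F12 = 150.18/0.255 = 588.93 kg/s and vapour = 133.07 kg/s.
The evaporator receives (1−α)·722 of feed at 0.627 water and removes 0.643 of that water:
0.643×0.627×(1−α)×722 = 133.07
(1−α) = 133.07/291.08 = 0.4572;  α = 0.5428.
Bypass flow = 0.5428×722 = 391.92 kg/s.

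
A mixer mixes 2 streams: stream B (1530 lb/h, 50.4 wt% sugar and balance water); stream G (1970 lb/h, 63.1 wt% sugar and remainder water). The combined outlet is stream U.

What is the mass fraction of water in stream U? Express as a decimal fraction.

Total flow out = 1530 + 1970 = 3500 lb/h.
water in = 1530×0.496 + 1970×0.369 = 1485.8 lb/h.
water mass fraction in U = 1485.8/3500 = 0.425.

0.425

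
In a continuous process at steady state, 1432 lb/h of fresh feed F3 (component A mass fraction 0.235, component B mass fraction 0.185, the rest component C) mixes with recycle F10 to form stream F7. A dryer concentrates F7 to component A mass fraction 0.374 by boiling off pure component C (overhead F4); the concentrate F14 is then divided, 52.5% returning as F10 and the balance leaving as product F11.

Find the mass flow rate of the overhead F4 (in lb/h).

532.2 lb/h

Overall component A balance (none leaves overhead): component A in fresh feed = component A in product, i.e. 1432×0.235 = (1−0.525)·F14·0.374.
F14 = 336.52/(0.374×0.475) = 1894.3 lb/h.
Recycle F10 = 0.525×1894.3 = 994.5 lb/h.
Combined feed F7 = 1432 + 994.5 = 2426.5 lb/h.
Overhead F4 = F7 − F14 = 2426.5 − 1894.3 = 532.21 lb/h.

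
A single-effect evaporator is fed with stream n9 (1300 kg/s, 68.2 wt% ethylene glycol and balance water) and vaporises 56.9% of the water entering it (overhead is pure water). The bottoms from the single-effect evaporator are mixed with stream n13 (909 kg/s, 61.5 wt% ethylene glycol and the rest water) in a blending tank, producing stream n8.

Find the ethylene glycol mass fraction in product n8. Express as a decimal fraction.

0.732

Vapour removed = 0.569×0.318×1300 = 235.22 kg/s; concentrate = 1064.8 kg/s.
ethylene glycol reaching the mixer = 886.6 (from concentrate) + 909×0.615 = 1445.6 kg/s.
Product flow = 1064.8 + 909 = 1973.8 kg/s; ethylene glycol fraction = 0.732.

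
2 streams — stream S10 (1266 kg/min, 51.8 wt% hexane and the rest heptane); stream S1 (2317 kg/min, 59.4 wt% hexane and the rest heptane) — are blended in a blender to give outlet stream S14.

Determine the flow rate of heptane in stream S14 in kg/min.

1551 kg/min

heptane out = heptane in = 1266×0.482 + 2317×0.406 = 1550.9 kg/min.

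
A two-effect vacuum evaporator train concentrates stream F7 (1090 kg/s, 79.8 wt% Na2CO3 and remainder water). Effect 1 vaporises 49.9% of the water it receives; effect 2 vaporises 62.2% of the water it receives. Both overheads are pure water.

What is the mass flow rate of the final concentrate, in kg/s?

911.5 kg/s

water in feed = 1090×0.202 = 220.18 kg/s.
After stage 1: water left = (1−0.499)×220.18 = 110.31; stream total = 980.13 kg/s.
After stage 2: water left = (1−0.622)×110.31 = 41.697; final concentrate = 911.52 kg/s.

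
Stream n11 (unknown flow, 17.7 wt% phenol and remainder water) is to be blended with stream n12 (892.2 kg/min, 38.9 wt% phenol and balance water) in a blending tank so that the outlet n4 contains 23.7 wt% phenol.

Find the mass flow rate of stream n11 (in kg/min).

Let n11 be the unknown flow. Total out = 892.2 + n11.
phenol balance: 347.07 + 0.177·n11 = 0.237·(892.2 + n11)
(0.177 − 0.237)·n11 = 0.237×892.2 − 347.07 = -135.61
n11 = -135.61 / -0.060 = 2260.2 kg/min

2260 kg/min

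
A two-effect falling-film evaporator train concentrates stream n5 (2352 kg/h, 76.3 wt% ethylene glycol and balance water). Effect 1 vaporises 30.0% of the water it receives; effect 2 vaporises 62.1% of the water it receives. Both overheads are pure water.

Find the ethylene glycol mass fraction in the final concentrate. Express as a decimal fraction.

water in feed = 2352×0.237 = 557.42 kg/h.
After stage 1: water left = (1−0.300)×557.42 = 390.2; stream total = 2184.8 kg/h.
After stage 2: water left = (1−0.621)×390.2 = 147.88; final concentrate = 1942.5 kg/h.
ethylene glycol fraction = 1794.6/1942.5 = 0.924.

0.924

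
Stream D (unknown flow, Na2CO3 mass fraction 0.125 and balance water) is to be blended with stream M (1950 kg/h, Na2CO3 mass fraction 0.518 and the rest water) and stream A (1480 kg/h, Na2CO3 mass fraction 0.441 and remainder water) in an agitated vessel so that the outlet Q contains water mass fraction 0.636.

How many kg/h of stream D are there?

Let D be the unknown flow. Total out = 3430 + D.
water balance: 1767.2 + 0.875·D = 0.636·(3430 + D)
(0.875 − 0.636)·D = 0.636×3430 − 1767.2 = 414.26
D = 414.26 / 0.239 = 1733.3 kg/h

1733 kg/h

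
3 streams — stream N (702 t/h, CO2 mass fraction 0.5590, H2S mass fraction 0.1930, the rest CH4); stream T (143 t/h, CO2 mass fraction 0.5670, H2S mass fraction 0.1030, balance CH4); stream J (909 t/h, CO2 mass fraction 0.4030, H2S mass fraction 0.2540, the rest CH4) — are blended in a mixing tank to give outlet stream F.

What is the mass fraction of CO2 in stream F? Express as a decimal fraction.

0.4788

Total flow out = 702 + 143 + 909 = 1754 t/h.
CO2 in = 702×0.559 + 143×0.567 + 909×0.403 = 839.83 t/h.
CO2 mass fraction in F = 839.83/1754 = 0.4788.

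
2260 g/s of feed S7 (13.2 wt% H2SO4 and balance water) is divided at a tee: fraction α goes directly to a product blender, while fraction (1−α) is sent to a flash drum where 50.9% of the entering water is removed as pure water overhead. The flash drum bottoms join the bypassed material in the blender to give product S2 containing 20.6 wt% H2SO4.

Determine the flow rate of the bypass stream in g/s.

422.5 g/s

All 2260×0.132 = 298.32 g/s of H2SO4 reaches S2, so S2 = 298.32/0.206 = 1448.2 g/s and vapour = 811.84 g/s.
The evaporator receives (1−α)·2260 of feed at 0.868 water and removes 0.509 of that water:
0.509×0.868×(1−α)×2260 = 811.84
(1−α) = 811.84/998.5 = 0.8131;  α = 0.1869.
Bypass flow = 0.1869×2260 = 422.47 g/s.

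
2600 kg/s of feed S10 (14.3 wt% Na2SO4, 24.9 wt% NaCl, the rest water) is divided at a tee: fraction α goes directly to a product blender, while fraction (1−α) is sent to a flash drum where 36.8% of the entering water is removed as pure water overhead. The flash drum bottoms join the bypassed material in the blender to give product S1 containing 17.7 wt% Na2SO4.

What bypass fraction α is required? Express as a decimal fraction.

0.141

All 2600×0.143 = 371.8 kg/s of Na2SO4 reaches S1, so S1 = 371.8/0.177 = 2100.6 kg/s and vapour = 499.44 kg/s.
The evaporator receives (1−α)·2600 of feed at 0.608 water and removes 0.368 of that water:
0.368×0.608×(1−α)×2600 = 499.44
(1−α) = 499.44/581.73 = 0.8585;  α = 0.1415.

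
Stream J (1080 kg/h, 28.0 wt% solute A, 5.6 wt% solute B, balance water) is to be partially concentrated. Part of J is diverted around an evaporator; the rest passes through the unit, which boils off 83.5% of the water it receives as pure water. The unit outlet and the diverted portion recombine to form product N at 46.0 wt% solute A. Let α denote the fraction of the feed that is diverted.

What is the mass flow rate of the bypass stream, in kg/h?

317.8 kg/h

All 1080×0.280 = 302.4 kg/h of solute A reaches N, so N = 302.4/0.460 = 657.39 kg/h and vapour = 422.61 kg/h.
The evaporator receives (1−α)·1080 of feed at 0.664 water and removes 0.835 of that water:
0.835×0.664×(1−α)×1080 = 422.61
(1−α) = 422.61/598.8 = 0.7058;  α = 0.2942.
Bypass flow = 0.2942×1080 = 317.77 kg/h.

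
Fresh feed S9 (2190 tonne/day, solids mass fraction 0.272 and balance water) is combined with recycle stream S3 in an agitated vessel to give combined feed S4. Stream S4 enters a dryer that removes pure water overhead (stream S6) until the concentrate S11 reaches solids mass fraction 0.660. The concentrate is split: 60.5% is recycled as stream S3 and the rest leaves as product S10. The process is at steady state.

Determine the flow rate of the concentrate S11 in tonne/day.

Overall solids balance (none leaves overhead): solids in fresh feed = solids in product, i.e. 2190×0.272 = (1−0.605)·S11·0.660.
S11 = 595.68/(0.660×0.395) = 2284.9 tonne/day.

2285 tonne/day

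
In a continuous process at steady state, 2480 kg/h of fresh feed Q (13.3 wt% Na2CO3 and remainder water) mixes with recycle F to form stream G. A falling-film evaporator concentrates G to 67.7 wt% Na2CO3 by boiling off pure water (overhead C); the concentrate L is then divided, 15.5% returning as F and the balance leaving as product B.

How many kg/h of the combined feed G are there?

2569 kg/h

Overall Na2CO3 balance (none leaves overhead): Na2CO3 in fresh feed = Na2CO3 in product, i.e. 2480×0.133 = (1−0.155)·L·0.677.
L = 329.84/(0.677×0.845) = 576.58 kg/h.
Recycle F = 0.155×576.58 = 89.37 kg/h.
Combined feed G = 2480 + 89.37 = 2569.4 kg/h.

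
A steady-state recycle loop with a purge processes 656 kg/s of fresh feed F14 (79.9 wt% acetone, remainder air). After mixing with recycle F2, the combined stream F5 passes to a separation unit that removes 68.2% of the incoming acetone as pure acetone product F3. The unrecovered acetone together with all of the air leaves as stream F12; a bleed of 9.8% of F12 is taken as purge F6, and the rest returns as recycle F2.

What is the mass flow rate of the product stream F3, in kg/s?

501.2 kg/s

acetone in F5: m_A = 656×0.799 + (1−0.098)·(1−0.682)·m_A, so m_A = 524.14/0.7132 = 734.96 kg/s.
Product F3 = 0.682×734.96 = 501.24 kg/s.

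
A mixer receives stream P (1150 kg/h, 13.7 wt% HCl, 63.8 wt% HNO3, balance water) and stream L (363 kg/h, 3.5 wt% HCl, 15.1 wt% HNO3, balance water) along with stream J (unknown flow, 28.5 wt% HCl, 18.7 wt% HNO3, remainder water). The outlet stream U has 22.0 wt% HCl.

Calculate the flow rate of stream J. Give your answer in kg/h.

2502 kg/h

Let J be the unknown flow. Total out = 1513 + J.
HCl balance: 170.26 + 0.285·J = 0.220·(1513 + J)
(0.285 − 0.220)·J = 0.220×1513 − 170.26 = 162.6
J = 162.6 / 0.065 = 2501.6 kg/h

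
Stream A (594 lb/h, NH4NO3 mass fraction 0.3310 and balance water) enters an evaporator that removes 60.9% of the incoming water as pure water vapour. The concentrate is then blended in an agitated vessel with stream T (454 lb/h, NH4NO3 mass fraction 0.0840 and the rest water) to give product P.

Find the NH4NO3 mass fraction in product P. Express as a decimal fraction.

0.2913

Vapour removed = 0.609×0.669×594 = 242.01 lb/h; concentrate = 351.99 lb/h.
NH4NO3 reaching the mixer = 196.61 (from concentrate) + 454×0.084 = 234.75 lb/h.
Product flow = 351.99 + 454 = 805.99 lb/h; NH4NO3 fraction = 0.2913.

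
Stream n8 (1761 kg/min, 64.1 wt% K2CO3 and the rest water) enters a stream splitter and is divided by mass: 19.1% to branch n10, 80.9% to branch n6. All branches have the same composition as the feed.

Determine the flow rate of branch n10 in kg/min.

336.4 kg/min

Branch n10 flow = 0.191×1761 = 336.35 kg/min.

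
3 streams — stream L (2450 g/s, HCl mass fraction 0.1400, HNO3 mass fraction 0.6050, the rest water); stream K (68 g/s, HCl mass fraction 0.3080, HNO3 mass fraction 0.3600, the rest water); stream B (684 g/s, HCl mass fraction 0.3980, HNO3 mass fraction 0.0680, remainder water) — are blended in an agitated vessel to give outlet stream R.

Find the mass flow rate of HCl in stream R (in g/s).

HCl out = HCl in = 2450×0.140 + 68×0.308 + 684×0.398 = 636.18 g/s.

636.2 g/s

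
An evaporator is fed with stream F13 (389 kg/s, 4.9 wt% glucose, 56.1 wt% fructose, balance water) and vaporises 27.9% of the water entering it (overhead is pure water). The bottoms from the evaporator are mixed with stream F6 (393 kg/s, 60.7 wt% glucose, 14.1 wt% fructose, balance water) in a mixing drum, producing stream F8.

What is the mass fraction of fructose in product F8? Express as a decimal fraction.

Vapour removed = 0.279×0.390×389 = 42.327 kg/s; concentrate = 346.67 kg/s.
fructose reaching the mixer = 218.23 (from concentrate) + 393×0.141 = 273.64 kg/s.
Product flow = 346.67 + 393 = 739.67 kg/s; fructose fraction = 0.370.

0.370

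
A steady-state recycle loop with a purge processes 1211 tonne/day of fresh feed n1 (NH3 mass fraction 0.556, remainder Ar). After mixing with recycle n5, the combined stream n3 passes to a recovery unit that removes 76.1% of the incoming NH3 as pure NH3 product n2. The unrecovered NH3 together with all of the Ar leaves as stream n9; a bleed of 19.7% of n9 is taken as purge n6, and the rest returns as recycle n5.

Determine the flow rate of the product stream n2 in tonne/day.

634.1 tonne/day

NH3 in n3: m_A = 1211×0.556 + (1−0.197)·(1−0.761)·m_A, so m_A = 673.32/0.8081 = 833.23 tonne/day.
Product n2 = 0.761×833.23 = 634.09 tonne/day.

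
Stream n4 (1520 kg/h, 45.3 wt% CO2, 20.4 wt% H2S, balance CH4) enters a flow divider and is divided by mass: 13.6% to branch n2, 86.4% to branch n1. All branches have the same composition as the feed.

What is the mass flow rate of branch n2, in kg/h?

206.7 kg/h

Branch n2 flow = 0.136×1520 = 206.72 kg/h.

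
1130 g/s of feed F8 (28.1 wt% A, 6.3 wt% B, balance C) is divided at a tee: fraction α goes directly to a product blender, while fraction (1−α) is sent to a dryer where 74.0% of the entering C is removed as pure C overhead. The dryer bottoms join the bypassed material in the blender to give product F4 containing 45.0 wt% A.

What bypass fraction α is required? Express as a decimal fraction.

All 1130×0.281 = 317.53 g/s of A reaches F4, so F4 = 317.53/0.450 = 705.62 g/s and vapour = 424.38 g/s.
The evaporator receives (1−α)·1130 of feed at 0.656 C and removes 0.740 of that C:
0.740×0.656×(1−α)×1130 = 424.38
(1−α) = 424.38/548.55 = 0.7736;  α = 0.2264.

0.226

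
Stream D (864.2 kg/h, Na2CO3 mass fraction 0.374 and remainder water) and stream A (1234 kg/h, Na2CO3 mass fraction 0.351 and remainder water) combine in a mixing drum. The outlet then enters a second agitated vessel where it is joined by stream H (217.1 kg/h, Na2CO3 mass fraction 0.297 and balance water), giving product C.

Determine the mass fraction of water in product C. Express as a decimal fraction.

Overall, product flow = 2315.3 kg/h.
water in = 864.2×0.626 + 1234×0.649 + 217.1×0.703 = 1494.5 kg/h.
water fraction in C = 0.645.

0.645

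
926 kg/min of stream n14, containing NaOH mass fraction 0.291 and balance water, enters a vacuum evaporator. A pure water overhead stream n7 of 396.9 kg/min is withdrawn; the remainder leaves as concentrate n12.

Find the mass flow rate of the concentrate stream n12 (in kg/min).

529.1 kg/min

Concentrate = 926 − 396.9 = 529.1 kg/min.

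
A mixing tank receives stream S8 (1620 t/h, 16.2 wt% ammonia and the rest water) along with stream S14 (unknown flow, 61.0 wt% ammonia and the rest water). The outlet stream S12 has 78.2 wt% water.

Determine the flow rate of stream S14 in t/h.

231.4 t/h

Let S14 be the unknown flow. Total out = 1620 + S14.
water balance: 1357.6 + 0.390·S14 = 0.782·(1620 + S14)
(0.390 − 0.782)·S14 = 0.782×1620 − 1357.6 = -90.72
S14 = -90.72 / -0.392 = 231.43 t/h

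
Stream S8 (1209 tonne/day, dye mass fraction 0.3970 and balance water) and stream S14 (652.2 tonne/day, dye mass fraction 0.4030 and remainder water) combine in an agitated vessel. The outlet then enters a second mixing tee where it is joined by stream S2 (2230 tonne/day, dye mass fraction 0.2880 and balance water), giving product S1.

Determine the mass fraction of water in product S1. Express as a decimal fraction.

0.6615

Overall, product flow = 4091.2 tonne/day.
water in = 1209×0.603 + 652.2×0.597 + 2230×0.712 = 2706.2 tonne/day.
water fraction in S1 = 0.6615.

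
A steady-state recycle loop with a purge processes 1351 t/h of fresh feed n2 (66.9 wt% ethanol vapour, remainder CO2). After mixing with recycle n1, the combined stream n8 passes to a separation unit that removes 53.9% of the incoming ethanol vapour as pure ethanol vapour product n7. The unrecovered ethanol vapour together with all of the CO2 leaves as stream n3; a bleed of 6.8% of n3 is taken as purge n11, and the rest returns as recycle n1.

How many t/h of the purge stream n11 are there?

496.9 t/h

CO2 enters only via n2 and leaves only via the purge: 1351×0.331 = 0.068×(CO2 in n3), and the separation unit passes all CO2, so CO2 in n8 = CO2 in n3 = 6576.2 t/h.
ethanol vapour in n8: m_A = 1351×0.669 + (1−0.068)·(1−0.539)·m_A, so m_A = 903.82/0.5703 = 1584.7 t/h.
n3 = (1−0.539)×1584.7 + 6576.2 = 7306.7 t/h.
Purge n11 = 0.068×7306.7 = 496.86 t/h.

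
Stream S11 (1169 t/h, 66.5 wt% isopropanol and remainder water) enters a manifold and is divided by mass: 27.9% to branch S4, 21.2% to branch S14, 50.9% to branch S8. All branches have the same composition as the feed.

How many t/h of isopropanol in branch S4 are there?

216.9 t/h

Branch S4 total = 0.279×1169 = 326.15 t/h.
isopropanol in S4 = 0.665×326.15 = 216.89 t/h.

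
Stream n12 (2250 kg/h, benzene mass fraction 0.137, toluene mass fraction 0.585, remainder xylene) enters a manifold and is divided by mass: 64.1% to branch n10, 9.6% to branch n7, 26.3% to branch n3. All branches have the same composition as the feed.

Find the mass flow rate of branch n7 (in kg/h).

Branch n7 flow = 0.096×2250 = 216 kg/h.

216 kg/h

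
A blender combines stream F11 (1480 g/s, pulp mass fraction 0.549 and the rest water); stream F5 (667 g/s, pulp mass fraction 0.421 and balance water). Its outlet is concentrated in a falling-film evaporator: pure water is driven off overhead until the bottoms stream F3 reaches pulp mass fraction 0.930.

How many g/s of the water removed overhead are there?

971.4 g/s

pulp entering = 1480×0.549 + 667×0.421 = 1093.3 g/s.
All pulp reports to F3, so F3 = 1093.3/0.930 = 1175.6 g/s.
Total feed = 2147 g/s; overhead = 2147 − 1175.6 = 971.38 g/s.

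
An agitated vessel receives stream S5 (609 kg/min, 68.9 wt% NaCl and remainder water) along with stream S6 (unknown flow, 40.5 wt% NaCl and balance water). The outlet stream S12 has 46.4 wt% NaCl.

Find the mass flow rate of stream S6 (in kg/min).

Let S6 be the unknown flow. Total out = 609 + S6.
NaCl balance: 419.6 + 0.405·S6 = 0.464·(609 + S6)
(0.405 − 0.464)·S6 = 0.464×609 − 419.6 = -137.02
S6 = -137.02 / -0.059 = 2322.5 kg/min

2322 kg/min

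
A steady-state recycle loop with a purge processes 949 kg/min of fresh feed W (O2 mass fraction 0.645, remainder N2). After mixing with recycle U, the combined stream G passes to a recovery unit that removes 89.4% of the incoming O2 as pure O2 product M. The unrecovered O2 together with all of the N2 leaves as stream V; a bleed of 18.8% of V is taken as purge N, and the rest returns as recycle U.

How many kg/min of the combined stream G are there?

N2 enters only via W and leaves only via the purge: 949×0.355 = 0.188×(N2 in V), and the recovery unit passes all N2, so N2 in G = N2 in V = 1792 kg/min.
O2 in G: m_A = 949×0.645 + (1−0.188)·(1−0.894)·m_A, so m_A = 612.11/0.9139 = 669.75 kg/min.
G = 669.75 + 1792 = 2461.7 kg/min.

2462 kg/min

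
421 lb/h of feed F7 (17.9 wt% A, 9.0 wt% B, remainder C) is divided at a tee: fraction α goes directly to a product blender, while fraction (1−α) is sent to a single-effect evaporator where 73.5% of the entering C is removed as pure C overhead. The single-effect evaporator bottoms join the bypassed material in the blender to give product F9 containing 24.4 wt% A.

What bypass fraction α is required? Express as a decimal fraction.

0.504

All 421×0.179 = 75.359 lb/h of A reaches F9, so F9 = 75.359/0.244 = 308.85 lb/h and vapour = 112.15 lb/h.
The evaporator receives (1−α)·421 of feed at 0.731 C and removes 0.735 of that C:
0.735×0.731×(1−α)×421 = 112.15
(1−α) = 112.15/226.2 = 0.4958;  α = 0.5042.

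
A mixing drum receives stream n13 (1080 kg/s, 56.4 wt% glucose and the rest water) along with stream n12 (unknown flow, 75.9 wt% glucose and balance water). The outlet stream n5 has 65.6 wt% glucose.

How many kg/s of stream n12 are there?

Let n12 be the unknown flow. Total out = 1080 + n12.
glucose balance: 609.12 + 0.759·n12 = 0.656·(1080 + n12)
(0.759 − 0.656)·n12 = 0.656×1080 − 609.12 = 99.36
n12 = 99.36 / 0.103 = 964.66 kg/s

964.7 kg/s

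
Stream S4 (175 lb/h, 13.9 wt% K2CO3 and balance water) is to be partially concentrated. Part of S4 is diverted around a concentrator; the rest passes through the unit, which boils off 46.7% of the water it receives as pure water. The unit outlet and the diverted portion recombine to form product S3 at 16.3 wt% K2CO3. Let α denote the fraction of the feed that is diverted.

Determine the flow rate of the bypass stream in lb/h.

110.9 lb/h

All 175×0.139 = 24.325 lb/h of K2CO3 reaches S3, so S3 = 24.325/0.163 = 149.23 lb/h and vapour = 25.767 lb/h.
The evaporator receives (1−α)·175 of feed at 0.861 water and removes 0.467 of that water:
0.467×0.861×(1−α)×175 = 25.767
(1−α) = 25.767/70.365 = 0.3662;  α = 0.6338.
Bypass flow = 0.6338×175 = 110.92 lb/h.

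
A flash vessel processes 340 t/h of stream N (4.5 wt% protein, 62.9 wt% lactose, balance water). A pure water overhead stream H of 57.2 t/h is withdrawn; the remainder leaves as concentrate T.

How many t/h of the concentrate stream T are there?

282.8 t/h

Concentrate = 340 − 57.2 = 282.8 t/h.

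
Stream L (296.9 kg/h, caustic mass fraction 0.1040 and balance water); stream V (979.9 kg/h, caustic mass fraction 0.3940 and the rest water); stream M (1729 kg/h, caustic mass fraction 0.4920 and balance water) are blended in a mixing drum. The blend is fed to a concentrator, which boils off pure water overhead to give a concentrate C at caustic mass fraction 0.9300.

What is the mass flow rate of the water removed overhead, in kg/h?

1643 kg/h

caustic entering = 296.9×0.104 + 979.9×0.394 + 1729×0.492 = 1267.6 kg/h.
All caustic reports to C, so C = 1267.6/0.930 = 1363 kg/h.
Total feed = 3005.8 kg/h; overhead = 3005.8 − 1363 = 1642.8 kg/h.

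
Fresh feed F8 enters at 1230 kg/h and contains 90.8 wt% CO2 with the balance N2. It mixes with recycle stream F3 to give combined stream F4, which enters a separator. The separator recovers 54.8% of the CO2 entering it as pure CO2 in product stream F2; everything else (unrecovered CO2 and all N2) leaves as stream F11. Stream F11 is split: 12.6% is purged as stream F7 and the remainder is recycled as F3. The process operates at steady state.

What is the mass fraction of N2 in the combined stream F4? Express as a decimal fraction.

N2 enters only via F8 and leaves only via the purge: 1230×0.092 = 0.126×(N2 in F11), and the separator passes all N2, so N2 in F4 = N2 in F11 = 898.1 kg/h.
CO2 in F4: m_A = 1230×0.908 + (1−0.126)·(1−0.548)·m_A, so m_A = 1116.8/0.6050 = 1846.2 kg/h.
F4 = 1846.2 + 898.1 = 2744.3 kg/h.
N2 fraction in F4 = 898.1/2744.3 = 0.327.

0.327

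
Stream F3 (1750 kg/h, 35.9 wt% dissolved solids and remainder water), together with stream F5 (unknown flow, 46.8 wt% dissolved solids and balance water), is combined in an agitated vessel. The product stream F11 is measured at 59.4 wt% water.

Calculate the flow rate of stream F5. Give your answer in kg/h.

Let F5 be the unknown flow. Total out = 1750 + F5.
water balance: 1121.8 + 0.532·F5 = 0.594·(1750 + F5)
(0.532 − 0.594)·F5 = 0.594×1750 − 1121.8 = -82.25
F5 = -82.25 / -0.062 = 1326.6 kg/h

1327 kg/h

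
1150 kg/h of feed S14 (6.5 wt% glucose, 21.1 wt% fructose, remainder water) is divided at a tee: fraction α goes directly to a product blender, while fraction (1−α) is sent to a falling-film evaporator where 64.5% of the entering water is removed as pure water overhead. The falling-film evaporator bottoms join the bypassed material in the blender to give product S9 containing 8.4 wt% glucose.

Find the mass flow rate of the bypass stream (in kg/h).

593 kg/h

All 1150×0.065 = 74.75 kg/h of glucose reaches S9, so S9 = 74.75/0.084 = 889.88 kg/h and vapour = 260.12 kg/h.
The evaporator receives (1−α)·1150 of feed at 0.724 water and removes 0.645 of that water:
0.645×0.724×(1−α)×1150 = 260.12
(1−α) = 260.12/537.03 = 0.4844;  α = 0.5156.
Bypass flow = 0.5156×1150 = 592.98 kg/h.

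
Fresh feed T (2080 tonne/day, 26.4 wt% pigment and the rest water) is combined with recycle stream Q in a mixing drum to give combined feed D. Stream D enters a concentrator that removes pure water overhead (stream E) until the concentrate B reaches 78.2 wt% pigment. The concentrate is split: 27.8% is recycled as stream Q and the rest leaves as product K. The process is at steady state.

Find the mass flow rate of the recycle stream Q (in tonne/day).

Overall pigment balance (none leaves overhead): pigment in fresh feed = pigment in product, i.e. 2080×0.264 = (1−0.278)·B·0.782.
B = 549.12/(0.782×0.722) = 972.58 tonne/day.
Recycle Q = 0.278×972.58 = 270.38 tonne/day.

270.4 tonne/day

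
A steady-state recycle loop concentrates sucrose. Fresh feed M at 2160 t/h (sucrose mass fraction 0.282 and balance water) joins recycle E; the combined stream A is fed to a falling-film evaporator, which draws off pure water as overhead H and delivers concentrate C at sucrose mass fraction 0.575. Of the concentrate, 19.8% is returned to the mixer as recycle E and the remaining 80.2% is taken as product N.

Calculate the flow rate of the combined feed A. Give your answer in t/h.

2422 t/h

Overall sucrose balance (none leaves overhead): sucrose in fresh feed = sucrose in product, i.e. 2160×0.282 = (1−0.198)·C·0.575.
C = 609.12/(0.575×0.802) = 1320.9 t/h.
Recycle E = 0.198×1320.9 = 261.53 t/h.
Combined feed A = 2160 + 261.53 = 2421.5 t/h.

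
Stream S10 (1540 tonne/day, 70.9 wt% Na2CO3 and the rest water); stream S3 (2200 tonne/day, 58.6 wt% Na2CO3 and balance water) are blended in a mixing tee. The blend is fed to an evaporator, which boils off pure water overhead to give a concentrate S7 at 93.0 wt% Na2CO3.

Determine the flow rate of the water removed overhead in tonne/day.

1180 tonne/day

Na2CO3 entering = 1540×0.709 + 2200×0.586 = 2381.1 tonne/day.
All Na2CO3 reports to S7, so S7 = 2381.1/0.930 = 2560.3 tonne/day.
Total feed = 3740 tonne/day; overhead = 3740 − 2560.3 = 1179.7 tonne/day.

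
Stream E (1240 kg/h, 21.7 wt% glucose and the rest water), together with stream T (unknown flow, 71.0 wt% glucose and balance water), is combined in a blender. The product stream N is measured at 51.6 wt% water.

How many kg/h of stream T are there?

1465 kg/h

Let T be the unknown flow. Total out = 1240 + T.
water balance: 970.92 + 0.290·T = 0.516·(1240 + T)
(0.290 − 0.516)·T = 0.516×1240 − 970.92 = -331.08
T = -331.08 / -0.226 = 1465 kg/h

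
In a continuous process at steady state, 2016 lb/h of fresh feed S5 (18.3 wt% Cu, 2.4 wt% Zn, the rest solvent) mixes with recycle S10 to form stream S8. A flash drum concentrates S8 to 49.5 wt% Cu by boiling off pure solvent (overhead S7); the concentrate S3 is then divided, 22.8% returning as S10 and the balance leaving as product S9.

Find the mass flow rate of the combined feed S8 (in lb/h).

2236 lb/h

Overall Cu balance (none leaves overhead): Cu in fresh feed = Cu in product, i.e. 2016×0.183 = (1−0.228)·S3·0.495.
S3 = 368.93/(0.495×0.772) = 965.43 lb/h.
Recycle S10 = 0.228×965.43 = 220.12 lb/h.
Combined feed S8 = 2016 + 220.12 = 2236.1 lb/h.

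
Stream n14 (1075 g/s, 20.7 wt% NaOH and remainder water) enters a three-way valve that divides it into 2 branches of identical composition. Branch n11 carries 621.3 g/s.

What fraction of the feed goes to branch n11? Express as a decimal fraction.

Fraction to n11 = 621.3/1075 = 0.5780.

0.578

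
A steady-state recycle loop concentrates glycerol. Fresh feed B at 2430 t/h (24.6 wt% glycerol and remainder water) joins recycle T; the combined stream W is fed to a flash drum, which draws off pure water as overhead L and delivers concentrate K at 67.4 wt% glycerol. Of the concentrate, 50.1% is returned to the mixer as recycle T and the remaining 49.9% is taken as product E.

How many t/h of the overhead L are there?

1543 t/h

Overall glycerol balance (none leaves overhead): glycerol in fresh feed = glycerol in product, i.e. 2430×0.246 = (1−0.501)·K·0.674.
K = 597.78/(0.674×0.499) = 1777.4 t/h.
Recycle T = 0.501×1777.4 = 890.47 t/h.
Combined feed W = 2430 + 890.47 = 3320.5 t/h.
Overhead L = W − K = 3320.5 − 1777.4 = 1543.1 t/h.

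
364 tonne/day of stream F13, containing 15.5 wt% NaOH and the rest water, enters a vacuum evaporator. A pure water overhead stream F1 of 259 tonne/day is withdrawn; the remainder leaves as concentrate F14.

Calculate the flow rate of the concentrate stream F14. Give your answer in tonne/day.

105 tonne/day

Concentrate = 364 − 259 = 105 tonne/day.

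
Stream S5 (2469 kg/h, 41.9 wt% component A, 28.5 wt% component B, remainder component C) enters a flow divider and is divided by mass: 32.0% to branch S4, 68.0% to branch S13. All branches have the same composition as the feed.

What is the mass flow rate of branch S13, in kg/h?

Branch S13 flow = 0.680×2469 = 1678.9 kg/h.

1679 kg/h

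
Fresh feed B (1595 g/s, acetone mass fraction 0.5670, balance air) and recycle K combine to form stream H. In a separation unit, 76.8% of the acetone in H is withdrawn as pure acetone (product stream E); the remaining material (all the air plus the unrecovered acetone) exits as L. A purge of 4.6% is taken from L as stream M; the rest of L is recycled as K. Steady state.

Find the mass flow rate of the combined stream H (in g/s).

16180 g/s

air enters only via B and leaves only via the purge: 1595×0.433 = 0.046×(air in L), and the separation unit passes all air, so air in H = air in L = 15014 g/s.
acetone in H: m_A = 1595×0.567 + (1−0.046)·(1−0.768)·m_A, so m_A = 904.36/0.7787 = 1161.4 g/s.
H = 1161.4 + 15014 = 16175 g/s.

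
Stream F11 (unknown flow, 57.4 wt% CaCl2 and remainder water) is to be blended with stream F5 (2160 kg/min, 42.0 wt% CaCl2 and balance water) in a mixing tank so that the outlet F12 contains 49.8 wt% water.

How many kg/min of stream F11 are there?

Let F11 be the unknown flow. Total out = 2160 + F11.
water balance: 1252.8 + 0.426·F11 = 0.498·(2160 + F11)
(0.426 − 0.498)·F11 = 0.498×2160 − 1252.8 = -177.12
F11 = -177.12 / -0.072 = 2460 kg/min

2460 kg/min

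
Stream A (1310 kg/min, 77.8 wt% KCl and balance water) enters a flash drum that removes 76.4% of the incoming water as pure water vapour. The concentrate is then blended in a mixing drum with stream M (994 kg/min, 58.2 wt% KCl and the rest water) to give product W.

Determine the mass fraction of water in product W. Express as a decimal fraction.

Vapour removed = 0.764×0.222×1310 = 222.19 kg/min; concentrate = 1087.8 kg/min.
water reaching the mixer = 68.634 (from concentrate) + 994×0.418 = 484.13 kg/min.
Product flow = 1087.8 + 994 = 2081.8 kg/min; water fraction = 0.233.

0.233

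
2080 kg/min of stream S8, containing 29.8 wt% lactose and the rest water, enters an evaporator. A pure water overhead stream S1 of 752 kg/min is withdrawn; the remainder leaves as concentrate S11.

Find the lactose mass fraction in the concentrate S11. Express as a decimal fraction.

lactose is not removed: 2080×0.298 = 619.84 kg/min of lactose enters S11.
Concentrate = 2080 − 752 = 1328 kg/min.
Mass fraction = 619.84/1328 = 0.467.

0.467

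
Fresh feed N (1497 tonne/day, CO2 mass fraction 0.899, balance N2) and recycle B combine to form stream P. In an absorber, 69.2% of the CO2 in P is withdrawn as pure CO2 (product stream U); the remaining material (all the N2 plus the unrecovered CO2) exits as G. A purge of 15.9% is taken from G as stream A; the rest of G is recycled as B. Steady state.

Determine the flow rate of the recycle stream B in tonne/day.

N2 enters only via N and leaves only via the purge: 1497×0.101 = 0.159×(N2 in G), and the absorber passes all N2, so N2 in P = N2 in G = 950.92 tonne/day.
CO2 in P: m_A = 1497×0.899 + (1−0.159)·(1−0.692)·m_A, so m_A = 1345.8/0.7410 = 1816.3 tonne/day.
G = (1−0.692)×1816.3 + 950.92 = 1510.3 tonne/day.
Recycle B = (1−0.159)×1510.3 = 1270.2 tonne/day.

1270 tonne/day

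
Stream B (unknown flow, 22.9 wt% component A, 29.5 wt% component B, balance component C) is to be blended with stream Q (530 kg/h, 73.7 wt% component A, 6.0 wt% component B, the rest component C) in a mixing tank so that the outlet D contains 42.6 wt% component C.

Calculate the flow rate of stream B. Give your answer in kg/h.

Let B be the unknown flow. Total out = 530 + B.
component C balance: 107.59 + 0.476·B = 0.426·(530 + B)
(0.476 − 0.426)·B = 0.426×530 − 107.59 = 118.19
B = 118.19 / 0.050 = 2363.8 kg/h

2364 kg/h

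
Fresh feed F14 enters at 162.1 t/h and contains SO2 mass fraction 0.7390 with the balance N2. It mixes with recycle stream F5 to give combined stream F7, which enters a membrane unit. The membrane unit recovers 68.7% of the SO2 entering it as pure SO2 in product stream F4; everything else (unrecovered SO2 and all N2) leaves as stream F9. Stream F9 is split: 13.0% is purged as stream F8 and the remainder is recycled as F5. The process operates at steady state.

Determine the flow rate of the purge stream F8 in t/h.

N2 enters only via F14 and leaves only via the purge: 162.1×0.261 = 0.130×(N2 in F9), and the membrane unit passes all N2, so N2 in F7 = N2 in F9 = 325.45 t/h.
SO2 in F7: m_A = 162.1×0.739 + (1−0.130)·(1−0.687)·m_A, so m_A = 119.79/0.7277 = 164.62 t/h.
F9 = (1−0.687)×164.62 + 325.45 = 376.97 t/h.
Purge F8 = 0.130×376.97 = 49.006 t/h.

49.01 t/h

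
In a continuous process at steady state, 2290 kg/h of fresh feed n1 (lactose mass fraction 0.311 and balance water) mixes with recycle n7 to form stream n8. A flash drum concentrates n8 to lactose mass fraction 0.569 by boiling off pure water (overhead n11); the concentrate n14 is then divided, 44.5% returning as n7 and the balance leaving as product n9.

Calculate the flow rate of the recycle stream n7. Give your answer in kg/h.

1004 kg/h

Overall lactose balance (none leaves overhead): lactose in fresh feed = lactose in product, i.e. 2290×0.311 = (1−0.445)·n14·0.569.
n14 = 712.19/(0.569×0.555) = 2255.2 kg/h.
Recycle n7 = 0.445×2255.2 = 1003.6 kg/h.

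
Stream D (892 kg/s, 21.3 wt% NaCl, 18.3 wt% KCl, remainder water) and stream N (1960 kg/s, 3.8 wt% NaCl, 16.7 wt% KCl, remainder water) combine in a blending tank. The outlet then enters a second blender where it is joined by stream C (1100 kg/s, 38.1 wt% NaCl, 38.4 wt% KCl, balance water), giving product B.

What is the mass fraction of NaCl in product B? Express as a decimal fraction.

Overall, product flow = 3952 kg/s.
NaCl in = 892×0.213 + 1960×0.038 + 1100×0.381 = 683.58 kg/s.
NaCl fraction in B = 0.173.

0.173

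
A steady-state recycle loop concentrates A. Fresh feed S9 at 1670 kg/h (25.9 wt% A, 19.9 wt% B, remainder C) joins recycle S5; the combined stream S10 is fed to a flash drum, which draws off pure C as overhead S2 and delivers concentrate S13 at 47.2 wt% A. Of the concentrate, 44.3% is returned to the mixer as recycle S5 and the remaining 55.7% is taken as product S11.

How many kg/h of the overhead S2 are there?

753.6 kg/h

Overall A balance (none leaves overhead): A in fresh feed = A in product, i.e. 1670×0.259 = (1−0.443)·S13·0.472.
S13 = 432.53/(0.472×0.557) = 1645.2 kg/h.
Recycle S5 = 0.443×1645.2 = 728.82 kg/h.
Combined feed S10 = 1670 + 728.82 = 2398.8 kg/h.
Overhead S2 = S10 − S13 = 2398.8 − 1645.2 = 753.62 kg/h.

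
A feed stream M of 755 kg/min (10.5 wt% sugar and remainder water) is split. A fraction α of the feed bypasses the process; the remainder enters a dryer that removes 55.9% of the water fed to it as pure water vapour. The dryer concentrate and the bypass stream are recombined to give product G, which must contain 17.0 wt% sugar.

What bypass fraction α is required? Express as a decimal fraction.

0.236

All 755×0.105 = 79.275 kg/min of sugar reaches G, so G = 79.275/0.170 = 466.32 kg/min and vapour = 288.68 kg/min.
The evaporator receives (1−α)·755 of feed at 0.895 water and removes 0.559 of that water:
0.559×0.895×(1−α)×755 = 288.68
(1−α) = 288.68/377.73 = 0.7642;  α = 0.2358.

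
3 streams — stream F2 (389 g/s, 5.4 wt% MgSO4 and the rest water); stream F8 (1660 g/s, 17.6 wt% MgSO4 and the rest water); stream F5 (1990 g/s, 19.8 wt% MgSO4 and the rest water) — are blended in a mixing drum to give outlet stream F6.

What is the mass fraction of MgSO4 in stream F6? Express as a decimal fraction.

Total flow out = 389 + 1660 + 1990 = 4039 g/s.
MgSO4 in = 389×0.054 + 1660×0.176 + 1990×0.198 = 707.19 g/s.
MgSO4 mass fraction in F6 = 707.19/4039 = 0.1751.

0.1751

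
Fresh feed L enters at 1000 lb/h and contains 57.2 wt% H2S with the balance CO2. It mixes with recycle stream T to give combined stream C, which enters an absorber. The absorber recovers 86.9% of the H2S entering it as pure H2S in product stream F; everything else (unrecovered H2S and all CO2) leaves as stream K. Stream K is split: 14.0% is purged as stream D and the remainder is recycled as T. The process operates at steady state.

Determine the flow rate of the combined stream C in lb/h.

CO2 enters only via L and leaves only via the purge: 1000×0.428 = 0.140×(CO2 in K), and the absorber passes all CO2, so CO2 in C = CO2 in K = 3057.1 lb/h.
H2S in C: m_A = 1000×0.572 + (1−0.140)·(1−0.869)·m_A, so m_A = 572/0.8873 = 644.62 lb/h.
C = 644.62 + 3057.1 = 3701.8 lb/h.

3702 lb/h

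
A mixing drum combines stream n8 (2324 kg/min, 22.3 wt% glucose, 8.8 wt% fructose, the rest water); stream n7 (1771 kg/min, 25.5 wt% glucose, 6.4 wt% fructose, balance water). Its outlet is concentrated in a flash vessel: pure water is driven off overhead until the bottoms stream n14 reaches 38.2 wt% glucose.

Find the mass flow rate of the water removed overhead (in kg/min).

glucose entering = 2324×0.223 + 1771×0.255 = 969.86 kg/min.
All glucose reports to n14, so n14 = 969.86/0.382 = 2538.9 kg/min.
Total feed = 4095 kg/min; overhead = 4095 − 2538.9 = 1556.1 kg/min.

1556 kg/min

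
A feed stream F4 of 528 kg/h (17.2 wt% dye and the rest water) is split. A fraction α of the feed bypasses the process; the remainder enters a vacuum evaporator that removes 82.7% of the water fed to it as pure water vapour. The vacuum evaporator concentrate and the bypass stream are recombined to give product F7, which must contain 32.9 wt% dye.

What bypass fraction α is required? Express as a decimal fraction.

All 528×0.172 = 90.816 kg/h of dye reaches F7, so F7 = 90.816/0.329 = 276.04 kg/h and vapour = 251.96 kg/h.
The evaporator receives (1−α)·528 of feed at 0.828 water and removes 0.827 of that water:
0.827×0.828×(1−α)×528 = 251.96
(1−α) = 251.96/361.55 = 0.6969;  α = 0.3031.

0.303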